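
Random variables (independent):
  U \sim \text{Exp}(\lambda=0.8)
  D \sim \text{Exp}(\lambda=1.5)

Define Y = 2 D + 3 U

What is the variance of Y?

For independent RVs: Var(aX + bY) = a²Var(X) + b²Var(Y)
Var(U) = 1.5625
Var(D) = 0.44444444
Var(Y) = 3²*1.5625 + 2²*0.44444444
= 9*1.5625 + 4*0.44444444 = 15.840278

15.840278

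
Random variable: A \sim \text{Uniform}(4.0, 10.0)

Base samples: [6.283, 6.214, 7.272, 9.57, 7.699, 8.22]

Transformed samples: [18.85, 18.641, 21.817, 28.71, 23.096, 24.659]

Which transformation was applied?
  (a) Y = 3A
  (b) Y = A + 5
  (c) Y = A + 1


Checking option (a) Y = 3A:
  A = 6.283 -> Y = 18.85 ✓
  A = 6.214 -> Y = 18.641 ✓
  A = 7.272 -> Y = 21.817 ✓
All samples match this transformation.

(a) 3A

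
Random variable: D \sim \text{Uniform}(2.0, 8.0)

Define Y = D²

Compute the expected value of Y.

Using E[X²] = Var(X) + (E[X])²:
E[D] = 5
Var(D) = (8 - 2)^2/12 = 3
E[D²] = 3 + 5² = 3 + 25 = 28

28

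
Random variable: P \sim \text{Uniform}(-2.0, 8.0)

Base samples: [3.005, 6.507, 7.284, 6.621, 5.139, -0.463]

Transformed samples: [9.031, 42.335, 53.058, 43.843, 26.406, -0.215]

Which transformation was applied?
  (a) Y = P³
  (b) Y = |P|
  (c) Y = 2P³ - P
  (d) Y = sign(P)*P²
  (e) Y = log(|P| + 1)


Checking option (d) Y = sign(P)*P²:
  P = 3.005 -> Y = 9.031 ✓
  P = 6.507 -> Y = 42.335 ✓
  P = 7.284 -> Y = 53.058 ✓
All samples match this transformation.

(d) sign(P)*P²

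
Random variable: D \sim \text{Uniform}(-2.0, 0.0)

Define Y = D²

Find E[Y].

Using E[X²] = Var(X) + (E[X])²:
E[D] = -1
Var(D) = (0 + 2)^2/12 = 0.33333333
E[D²] = 0.33333333 + (-1)² = 0.33333333 + 1 = 1.3333333

1.3333333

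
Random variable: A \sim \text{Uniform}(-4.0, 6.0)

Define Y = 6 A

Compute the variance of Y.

For Y = aA + b: Var(Y) = a² * Var(A)
Var(A) = (6 + 4)^2/12 = 8.3333333
Var(Y) = 6² * 8.3333333 = 36 * 8.3333333 = 300

300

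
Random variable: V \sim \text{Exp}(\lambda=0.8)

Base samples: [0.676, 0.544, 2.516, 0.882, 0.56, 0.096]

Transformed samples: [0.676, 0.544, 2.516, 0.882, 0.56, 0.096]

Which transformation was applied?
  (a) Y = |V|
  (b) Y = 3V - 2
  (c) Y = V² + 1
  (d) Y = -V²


Checking option (a) Y = |V|:
  V = 0.676 -> Y = 0.676 ✓
  V = 0.544 -> Y = 0.544 ✓
  V = 2.516 -> Y = 2.516 ✓
All samples match this transformation.

(a) |V|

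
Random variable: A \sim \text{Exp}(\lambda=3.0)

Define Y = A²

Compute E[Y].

E[A²] = Var(A) + (E[A])² = 0.11111111 + 0.11111111 = 0.22222222

0.22222222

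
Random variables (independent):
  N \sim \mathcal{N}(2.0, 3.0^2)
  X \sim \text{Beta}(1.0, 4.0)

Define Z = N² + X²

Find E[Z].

E[Z] = E[N²] + E[X²]
E[N²] = Var(N) + E[N]² = 9 + 4 = 13
E[X²] = Var(X) + E[X]² = 0.026666667 + 0.04 = 0.066666667
E[Z] = 13 + 0.066666667 = 13.066667

13.066667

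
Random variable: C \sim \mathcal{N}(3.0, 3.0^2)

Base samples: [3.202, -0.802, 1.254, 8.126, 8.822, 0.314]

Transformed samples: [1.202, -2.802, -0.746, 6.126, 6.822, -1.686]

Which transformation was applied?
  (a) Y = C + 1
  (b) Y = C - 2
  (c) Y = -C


Checking option (b) Y = C - 2:
  C = 3.202 -> Y = 1.202 ✓
  C = -0.802 -> Y = -2.802 ✓
  C = 1.254 -> Y = -0.746 ✓
All samples match this transformation.

(b) C - 2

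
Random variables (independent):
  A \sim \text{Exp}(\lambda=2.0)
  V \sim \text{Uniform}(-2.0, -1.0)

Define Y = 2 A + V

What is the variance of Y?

For independent RVs: Var(aX + bY) = a²Var(X) + b²Var(Y)
Var(A) = 0.25
Var(V) = 0.083333333
Var(Y) = 2²*0.25 + 1²*0.083333333
= 4*0.25 + 1*0.083333333 = 1.0833333

1.0833333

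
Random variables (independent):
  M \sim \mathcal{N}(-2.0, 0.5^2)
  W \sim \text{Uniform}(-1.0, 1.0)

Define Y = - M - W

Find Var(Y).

For independent RVs: Var(aX + bY) = a²Var(X) + b²Var(Y)
Var(M) = 0.25
Var(W) = 0.33333333
Var(Y) = (-1)²*0.25 + (-1)²*0.33333333
= 1*0.25 + 1*0.33333333 = 0.58333333

0.58333333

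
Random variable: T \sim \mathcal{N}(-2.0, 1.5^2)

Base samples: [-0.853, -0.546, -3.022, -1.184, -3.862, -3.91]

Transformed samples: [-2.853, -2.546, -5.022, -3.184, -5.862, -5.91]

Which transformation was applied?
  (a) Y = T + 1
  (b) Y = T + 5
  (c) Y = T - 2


Checking option (c) Y = T - 2:
  T = -0.853 -> Y = -2.853 ✓
  T = -0.546 -> Y = -2.546 ✓
  T = -3.022 -> Y = -5.022 ✓
All samples match this transformation.

(c) T - 2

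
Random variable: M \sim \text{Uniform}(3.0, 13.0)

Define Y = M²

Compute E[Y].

Using E[X²] = Var(X) + (E[X])²:
E[M] = 8
Var(M) = (13 - 3)^2/12 = 8.3333333
E[M²] = 8.3333333 + 8² = 8.3333333 + 64 = 72.333333

72.333333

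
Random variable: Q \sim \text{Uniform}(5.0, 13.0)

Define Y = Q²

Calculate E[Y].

Using E[X²] = Var(X) + (E[X])²:
E[Q] = 9
Var(Q) = (13 - 5)^2/12 = 5.3333333
E[Q²] = 5.3333333 + 9² = 5.3333333 + 81 = 86.333333

86.333333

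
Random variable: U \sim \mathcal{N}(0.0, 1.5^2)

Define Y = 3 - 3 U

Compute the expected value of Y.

For Y = -3U + 3:
E[Y] = -3 * E[U] + 3
E[U] = 0.0 = 0
E[Y] = -3 * 0 + 3 = 3

3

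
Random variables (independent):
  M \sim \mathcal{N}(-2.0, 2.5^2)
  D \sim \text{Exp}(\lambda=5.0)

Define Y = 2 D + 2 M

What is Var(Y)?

For independent RVs: Var(aX + bY) = a²Var(X) + b²Var(Y)
Var(M) = 6.25
Var(D) = 0.04
Var(Y) = 2²*6.25 + 2²*0.04
= 4*6.25 + 4*0.04 = 25.16

25.16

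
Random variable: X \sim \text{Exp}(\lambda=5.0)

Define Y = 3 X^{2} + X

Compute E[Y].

E[Y] = 3*E[X²] + 1*E[X]
E[X] = 0.2
E[X²] = Var(X) + (E[X])² = 0.04 + 0.04 = 0.08
E[Y] = 3*0.08 + 1*0.2 = 0.44

0.44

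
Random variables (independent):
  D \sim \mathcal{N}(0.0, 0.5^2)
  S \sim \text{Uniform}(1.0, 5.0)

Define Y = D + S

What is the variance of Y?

For independent RVs: Var(aX + bY) = a²Var(X) + b²Var(Y)
Var(D) = 0.25
Var(S) = 1.3333333
Var(Y) = 1²*0.25 + 1²*1.3333333
= 1*0.25 + 1*1.3333333 = 1.5833333

1.5833333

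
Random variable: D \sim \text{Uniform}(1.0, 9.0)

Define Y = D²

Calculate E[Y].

E[D²] = Var(D) + (E[D])² = 5.3333333 + 25 = 30.333333

30.333333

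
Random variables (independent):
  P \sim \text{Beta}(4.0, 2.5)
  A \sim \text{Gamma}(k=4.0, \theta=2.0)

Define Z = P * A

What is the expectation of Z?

For independent RVs: E[XY] = E[X]*E[Y]
E[P] = 0.61538462
E[A] = 8
E[Z] = 0.61538462 * 8 = 4.9230769

4.9230769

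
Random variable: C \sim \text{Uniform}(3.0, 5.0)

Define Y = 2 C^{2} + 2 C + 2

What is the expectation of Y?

E[Y] = 2*E[C²] + 2*E[C] + 2
E[C] = 4
E[C²] = Var(C) + (E[C])² = 0.33333333 + 16 = 16.333333
E[Y] = 2*16.333333 + 2*4 + 2 = 42.666667

42.666667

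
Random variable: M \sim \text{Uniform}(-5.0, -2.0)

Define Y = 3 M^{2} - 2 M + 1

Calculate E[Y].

E[Y] = 3*E[M²] - 2*E[M] + 1
E[M] = -3.5
E[M²] = Var(M) + (E[M])² = 0.75 + 12.25 = 13
E[Y] = 3*13 - 2*(-3.5) + 1 = 47

47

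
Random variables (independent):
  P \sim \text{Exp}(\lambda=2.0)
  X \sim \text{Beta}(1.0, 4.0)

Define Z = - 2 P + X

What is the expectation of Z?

E[Z] = -2*E[P] + 1*E[X]
E[P] = 0.5
E[X] = 0.2
E[Z] = -2*0.5 + 1*0.2 = -0.8

-0.8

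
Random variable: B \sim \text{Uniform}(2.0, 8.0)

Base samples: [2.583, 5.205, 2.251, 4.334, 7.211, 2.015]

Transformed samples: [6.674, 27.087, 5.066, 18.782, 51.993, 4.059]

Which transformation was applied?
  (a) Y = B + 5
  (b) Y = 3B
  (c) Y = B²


Checking option (c) Y = B²:
  B = 2.583 -> Y = 6.674 ✓
  B = 5.205 -> Y = 27.087 ✓
  B = 2.251 -> Y = 5.066 ✓
All samples match this transformation.

(c) B²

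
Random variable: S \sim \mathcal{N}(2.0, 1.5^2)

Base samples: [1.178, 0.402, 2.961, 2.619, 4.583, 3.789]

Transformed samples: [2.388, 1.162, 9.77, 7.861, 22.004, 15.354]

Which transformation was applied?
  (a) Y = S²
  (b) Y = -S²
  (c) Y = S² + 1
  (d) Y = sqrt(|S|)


Checking option (c) Y = S² + 1:
  S = 1.178 -> Y = 2.388 ✓
  S = 0.402 -> Y = 1.162 ✓
  S = 2.961 -> Y = 9.77 ✓
All samples match this transformation.

(c) S² + 1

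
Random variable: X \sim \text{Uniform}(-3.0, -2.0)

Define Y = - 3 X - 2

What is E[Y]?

For Y = -3X - 2:
E[Y] = -3 * E[X] - 2
E[X] = (-3 - 2)/2 = -2.5
E[Y] = -3 * (-2.5) - 2 = 5.5

5.5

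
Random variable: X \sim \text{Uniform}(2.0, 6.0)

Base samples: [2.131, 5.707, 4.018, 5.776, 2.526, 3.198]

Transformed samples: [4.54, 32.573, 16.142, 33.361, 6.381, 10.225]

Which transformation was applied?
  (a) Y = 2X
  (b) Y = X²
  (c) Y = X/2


Checking option (b) Y = X²:
  X = 2.131 -> Y = 4.54 ✓
  X = 5.707 -> Y = 32.573 ✓
  X = 4.018 -> Y = 16.142 ✓
All samples match this transformation.

(b) X²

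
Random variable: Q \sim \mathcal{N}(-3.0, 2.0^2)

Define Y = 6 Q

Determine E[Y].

For Y = 6Q:
E[Y] = 6 * E[Q]
E[Q] = -3.0 = -3
E[Y] = 6 * (-3) = -18

-18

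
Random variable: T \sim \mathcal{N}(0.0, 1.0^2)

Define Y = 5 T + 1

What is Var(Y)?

For Y = aT + b: Var(Y) = a² * Var(T)
Var(T) = 1.0^2 = 1
Var(Y) = 5² * 1 = 25 * 1 = 25

25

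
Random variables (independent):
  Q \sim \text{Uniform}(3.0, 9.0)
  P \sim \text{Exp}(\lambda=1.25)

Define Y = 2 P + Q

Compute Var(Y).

For independent RVs: Var(aX + bY) = a²Var(X) + b²Var(Y)
Var(Q) = 3
Var(P) = 0.64
Var(Y) = 1²*3 + 2²*0.64
= 1*3 + 4*0.64 = 5.56

5.56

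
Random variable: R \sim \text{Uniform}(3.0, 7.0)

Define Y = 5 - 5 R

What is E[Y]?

For Y = -5R + 5:
E[Y] = -5 * E[R] + 5
E[R] = (3 + 7)/2 = 5
E[Y] = -5 * 5 + 5 = -20

-20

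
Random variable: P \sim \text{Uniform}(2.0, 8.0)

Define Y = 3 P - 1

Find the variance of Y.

For Y = aP + b: Var(Y) = a² * Var(P)
Var(P) = (8 - 2)^2/12 = 3
Var(Y) = 3² * 3 = 9 * 3 = 27

27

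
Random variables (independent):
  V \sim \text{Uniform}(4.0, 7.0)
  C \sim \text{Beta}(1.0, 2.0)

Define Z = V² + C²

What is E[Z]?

E[Z] = E[V²] + E[C²]
E[V²] = Var(V) + E[V]² = 0.75 + 30.25 = 31
E[C²] = Var(C) + E[C]² = 0.055555556 + 0.11111111 = 0.16666667
E[Z] = 31 + 0.16666667 = 31.166667

31.166667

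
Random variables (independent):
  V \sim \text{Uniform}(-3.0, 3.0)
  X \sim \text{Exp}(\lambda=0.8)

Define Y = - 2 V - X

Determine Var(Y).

For independent RVs: Var(aX + bY) = a²Var(X) + b²Var(Y)
Var(V) = 3
Var(X) = 1.5625
Var(Y) = (-2)²*3 + (-1)²*1.5625
= 4*3 + 1*1.5625 = 13.5625

13.5625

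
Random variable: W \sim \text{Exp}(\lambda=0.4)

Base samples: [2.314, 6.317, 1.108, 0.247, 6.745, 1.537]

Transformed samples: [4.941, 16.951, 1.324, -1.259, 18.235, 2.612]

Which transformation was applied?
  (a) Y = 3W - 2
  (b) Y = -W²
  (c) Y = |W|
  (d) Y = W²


Checking option (a) Y = 3W - 2:
  W = 2.314 -> Y = 4.941 ✓
  W = 6.317 -> Y = 16.951 ✓
  W = 1.108 -> Y = 1.324 ✓
All samples match this transformation.

(a) 3W - 2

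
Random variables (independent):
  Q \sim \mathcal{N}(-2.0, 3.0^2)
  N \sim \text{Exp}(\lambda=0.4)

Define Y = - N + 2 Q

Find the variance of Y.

For independent RVs: Var(aX + bY) = a²Var(X) + b²Var(Y)
Var(Q) = 9
Var(N) = 6.25
Var(Y) = 2²*9 + (-1)²*6.25
= 4*9 + 1*6.25 = 42.25

42.25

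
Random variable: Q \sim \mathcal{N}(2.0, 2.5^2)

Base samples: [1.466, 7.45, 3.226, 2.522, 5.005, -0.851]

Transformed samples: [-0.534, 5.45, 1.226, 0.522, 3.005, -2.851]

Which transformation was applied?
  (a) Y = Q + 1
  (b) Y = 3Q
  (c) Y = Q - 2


Checking option (c) Y = Q - 2:
  Q = 1.466 -> Y = -0.534 ✓
  Q = 7.45 -> Y = 5.45 ✓
  Q = 3.226 -> Y = 1.226 ✓
All samples match this transformation.

(c) Q - 2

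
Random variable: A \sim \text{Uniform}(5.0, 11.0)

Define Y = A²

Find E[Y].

Using E[X²] = Var(X) + (E[X])²:
E[A] = 8
Var(A) = (11 - 5)^2/12 = 3
E[A²] = 3 + 8² = 3 + 64 = 67

67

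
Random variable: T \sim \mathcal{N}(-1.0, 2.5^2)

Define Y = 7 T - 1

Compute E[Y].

For Y = 7T - 1:
E[Y] = 7 * E[T] - 1
E[T] = -1.0 = -1
E[Y] = 7 * (-1) - 1 = -8

-8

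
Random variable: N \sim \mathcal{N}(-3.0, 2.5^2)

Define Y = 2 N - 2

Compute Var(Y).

For Y = aN + b: Var(Y) = a² * Var(N)
Var(N) = 2.5^2 = 6.25
Var(Y) = 2² * 6.25 = 4 * 6.25 = 25

25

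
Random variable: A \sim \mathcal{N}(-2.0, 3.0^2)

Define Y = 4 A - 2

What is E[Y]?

For Y = 4A - 2:
E[Y] = 4 * E[A] - 2
E[A] = -2.0 = -2
E[Y] = 4 * (-2) - 2 = -10

-10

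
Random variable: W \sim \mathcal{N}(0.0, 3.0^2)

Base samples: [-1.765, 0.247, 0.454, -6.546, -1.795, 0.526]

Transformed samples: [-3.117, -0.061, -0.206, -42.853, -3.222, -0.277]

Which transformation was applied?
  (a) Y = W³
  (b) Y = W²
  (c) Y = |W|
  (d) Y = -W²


Checking option (d) Y = -W²:
  W = -1.765 -> Y = -3.117 ✓
  W = 0.247 -> Y = -0.061 ✓
  W = 0.454 -> Y = -0.206 ✓
All samples match this transformation.

(d) -W²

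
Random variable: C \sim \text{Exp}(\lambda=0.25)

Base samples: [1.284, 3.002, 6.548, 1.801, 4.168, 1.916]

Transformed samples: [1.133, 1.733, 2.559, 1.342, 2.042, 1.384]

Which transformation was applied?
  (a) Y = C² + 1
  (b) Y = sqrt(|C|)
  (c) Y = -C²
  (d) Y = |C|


Checking option (b) Y = sqrt(|C|):
  C = 1.284 -> Y = 1.133 ✓
  C = 3.002 -> Y = 1.733 ✓
  C = 6.548 -> Y = 2.559 ✓
All samples match this transformation.

(b) sqrt(|C|)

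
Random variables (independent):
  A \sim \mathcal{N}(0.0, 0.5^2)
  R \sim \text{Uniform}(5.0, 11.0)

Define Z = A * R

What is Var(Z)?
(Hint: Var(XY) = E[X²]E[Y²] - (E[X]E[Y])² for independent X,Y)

Var(XY) = E[X²]E[Y²] - (E[X]E[Y])²
E[A] = 0, Var(A) = 0.25
E[R] = 8, Var(R) = 3
E[A²] = 0.25 + 0² = 0.25
E[R²] = 3 + 8² = 67
Var(Z) = 0.25*67 - (0*8)²
= 16.75 - 0 = 16.75

16.75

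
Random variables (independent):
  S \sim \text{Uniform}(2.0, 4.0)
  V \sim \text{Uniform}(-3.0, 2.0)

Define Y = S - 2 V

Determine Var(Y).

For independent RVs: Var(aX + bY) = a²Var(X) + b²Var(Y)
Var(S) = 0.33333333
Var(V) = 2.0833333
Var(Y) = 1²*0.33333333 + (-2)²*2.0833333
= 1*0.33333333 + 4*2.0833333 = 8.6666667

8.6666667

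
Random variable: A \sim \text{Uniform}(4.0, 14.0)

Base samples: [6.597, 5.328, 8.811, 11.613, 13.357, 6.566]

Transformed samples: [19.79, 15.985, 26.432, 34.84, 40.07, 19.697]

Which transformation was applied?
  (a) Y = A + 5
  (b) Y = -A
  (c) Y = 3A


Checking option (c) Y = 3A:
  A = 6.597 -> Y = 19.79 ✓
  A = 5.328 -> Y = 15.985 ✓
  A = 8.811 -> Y = 26.432 ✓
All samples match this transformation.

(c) 3A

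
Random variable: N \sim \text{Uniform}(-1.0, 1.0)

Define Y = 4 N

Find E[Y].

For Y = 4N:
E[Y] = 4 * E[N]
E[N] = (-1 + 1)/2 = 0
E[Y] = 4 * 0 = 0

0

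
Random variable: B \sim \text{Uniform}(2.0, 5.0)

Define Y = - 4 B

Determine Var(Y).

For Y = aB + b: Var(Y) = a² * Var(B)
Var(B) = (5 - 2)^2/12 = 0.75
Var(Y) = (-4)² * 0.75 = 16 * 0.75 = 12

12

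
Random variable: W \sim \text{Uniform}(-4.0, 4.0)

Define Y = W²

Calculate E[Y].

Using E[X²] = Var(X) + (E[X])²:
E[W] = 0
Var(W) = (4 + 4)^2/12 = 5.3333333
E[W²] = 5.3333333 + 0² = 5.3333333 + 0 = 5.3333333

5.3333333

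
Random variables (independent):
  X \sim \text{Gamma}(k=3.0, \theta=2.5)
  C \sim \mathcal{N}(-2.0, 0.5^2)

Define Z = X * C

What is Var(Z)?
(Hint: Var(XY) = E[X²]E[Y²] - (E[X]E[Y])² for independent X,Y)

Var(XY) = E[X²]E[Y²] - (E[X]E[Y])²
E[X] = 7.5, Var(X) = 18.75
E[C] = -2, Var(C) = 0.25
E[X²] = 18.75 + 7.5² = 75
E[C²] = 0.25 + (-2)² = 4.25
Var(Z) = 75*4.25 - (7.5*(-2))²
= 318.75 - 225 = 93.75

93.75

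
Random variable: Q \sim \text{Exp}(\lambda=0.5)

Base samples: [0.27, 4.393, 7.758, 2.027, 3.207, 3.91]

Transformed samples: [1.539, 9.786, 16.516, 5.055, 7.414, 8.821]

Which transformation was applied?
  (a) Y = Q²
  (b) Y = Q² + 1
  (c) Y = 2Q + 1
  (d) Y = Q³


Checking option (c) Y = 2Q + 1:
  Q = 0.27 -> Y = 1.539 ✓
  Q = 4.393 -> Y = 9.786 ✓
  Q = 7.758 -> Y = 16.516 ✓
All samples match this transformation.

(c) 2Q + 1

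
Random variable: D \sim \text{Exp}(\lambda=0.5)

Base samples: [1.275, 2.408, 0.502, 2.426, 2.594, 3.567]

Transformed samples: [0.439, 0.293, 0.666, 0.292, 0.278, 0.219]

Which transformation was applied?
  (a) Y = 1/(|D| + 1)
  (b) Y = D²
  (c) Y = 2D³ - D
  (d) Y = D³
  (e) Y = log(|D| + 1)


Checking option (a) Y = 1/(|D| + 1):
  D = 1.275 -> Y = 0.439 ✓
  D = 2.408 -> Y = 0.293 ✓
  D = 0.502 -> Y = 0.666 ✓
All samples match this transformation.

(a) 1/(|D| + 1)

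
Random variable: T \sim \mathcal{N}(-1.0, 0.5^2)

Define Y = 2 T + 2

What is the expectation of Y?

For Y = 2T + 2:
E[Y] = 2 * E[T] + 2
E[T] = -1.0 = -1
E[Y] = 2 * (-1) + 2 = 0

0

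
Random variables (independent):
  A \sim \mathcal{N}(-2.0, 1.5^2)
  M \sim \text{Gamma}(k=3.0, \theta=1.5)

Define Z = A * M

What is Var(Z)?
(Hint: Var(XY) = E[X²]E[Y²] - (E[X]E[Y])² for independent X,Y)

Var(XY) = E[X²]E[Y²] - (E[X]E[Y])²
E[A] = -2, Var(A) = 2.25
E[M] = 4.5, Var(M) = 6.75
E[A²] = 2.25 + (-2)² = 6.25
E[M²] = 6.75 + 4.5² = 27
Var(Z) = 6.25*27 - (-2*4.5)²
= 168.75 - 81 = 87.75

87.75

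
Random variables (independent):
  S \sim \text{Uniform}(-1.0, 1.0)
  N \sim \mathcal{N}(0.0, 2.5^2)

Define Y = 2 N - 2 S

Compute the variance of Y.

For independent RVs: Var(aX + bY) = a²Var(X) + b²Var(Y)
Var(S) = 0.33333333
Var(N) = 6.25
Var(Y) = (-2)²*0.33333333 + 2²*6.25
= 4*0.33333333 + 4*6.25 = 26.333333

26.333333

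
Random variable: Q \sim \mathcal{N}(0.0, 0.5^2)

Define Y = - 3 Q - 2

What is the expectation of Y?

For Y = -3Q - 2:
E[Y] = -3 * E[Q] - 2
E[Q] = 0.0 = 0
E[Y] = -3 * 0 - 2 = -2

-2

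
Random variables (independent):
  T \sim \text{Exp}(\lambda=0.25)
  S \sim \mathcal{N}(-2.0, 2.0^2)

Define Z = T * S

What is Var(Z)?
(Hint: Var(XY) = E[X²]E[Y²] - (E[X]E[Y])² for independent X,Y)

Var(XY) = E[X²]E[Y²] - (E[X]E[Y])²
E[T] = 4, Var(T) = 16
E[S] = -2, Var(S) = 4
E[T²] = 16 + 4² = 32
E[S²] = 4 + (-2)² = 8
Var(Z) = 32*8 - (4*(-2))²
= 256 - 64 = 192

192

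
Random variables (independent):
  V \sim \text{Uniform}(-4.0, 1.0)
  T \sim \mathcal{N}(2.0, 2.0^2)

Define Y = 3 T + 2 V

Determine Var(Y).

For independent RVs: Var(aX + bY) = a²Var(X) + b²Var(Y)
Var(V) = 2.0833333
Var(T) = 4
Var(Y) = 2²*2.0833333 + 3²*4
= 4*2.0833333 + 9*4 = 44.333333

44.333333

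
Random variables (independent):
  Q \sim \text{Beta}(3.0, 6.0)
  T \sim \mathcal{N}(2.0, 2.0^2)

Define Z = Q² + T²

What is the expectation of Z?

E[Z] = E[Q²] + E[T²]
E[Q²] = Var(Q) + E[Q]² = 0.022222222 + 0.11111111 = 0.13333333
E[T²] = Var(T) + E[T]² = 4 + 4 = 8
E[Z] = 0.13333333 + 8 = 8.1333333

8.1333333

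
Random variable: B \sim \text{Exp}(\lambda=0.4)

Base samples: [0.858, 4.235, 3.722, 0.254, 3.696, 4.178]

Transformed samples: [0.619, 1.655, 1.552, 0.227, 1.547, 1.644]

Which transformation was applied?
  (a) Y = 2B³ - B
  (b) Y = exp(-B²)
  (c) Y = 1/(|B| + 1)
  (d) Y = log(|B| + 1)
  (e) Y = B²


Checking option (d) Y = log(|B| + 1):
  B = 0.858 -> Y = 0.619 ✓
  B = 4.235 -> Y = 1.655 ✓
  B = 3.722 -> Y = 1.552 ✓
All samples match this transformation.

(d) log(|B| + 1)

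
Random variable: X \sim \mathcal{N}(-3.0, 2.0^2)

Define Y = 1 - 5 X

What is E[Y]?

For Y = -5X + 1:
E[Y] = -5 * E[X] + 1
E[X] = -3.0 = -3
E[Y] = -5 * (-3) + 1 = 16

16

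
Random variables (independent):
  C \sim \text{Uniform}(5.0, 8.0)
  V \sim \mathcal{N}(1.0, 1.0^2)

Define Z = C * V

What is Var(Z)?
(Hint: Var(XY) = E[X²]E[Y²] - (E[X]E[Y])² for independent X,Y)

Var(XY) = E[X²]E[Y²] - (E[X]E[Y])²
E[C] = 6.5, Var(C) = 0.75
E[V] = 1, Var(V) = 1
E[C²] = 0.75 + 6.5² = 43
E[V²] = 1 + 1² = 2
Var(Z) = 43*2 - (6.5*1)²
= 86 - 42.25 = 43.75

43.75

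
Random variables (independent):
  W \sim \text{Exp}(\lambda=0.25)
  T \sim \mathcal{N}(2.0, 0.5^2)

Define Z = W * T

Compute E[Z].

For independent RVs: E[XY] = E[X]*E[Y]
E[W] = 4
E[T] = 2
E[Z] = 4 * 2 = 8

8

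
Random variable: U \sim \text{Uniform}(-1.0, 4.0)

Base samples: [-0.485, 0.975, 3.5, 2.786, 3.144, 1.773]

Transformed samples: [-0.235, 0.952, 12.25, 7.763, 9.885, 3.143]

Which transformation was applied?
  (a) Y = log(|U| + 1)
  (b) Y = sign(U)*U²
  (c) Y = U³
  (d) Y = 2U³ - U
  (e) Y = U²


Checking option (b) Y = sign(U)*U²:
  U = -0.485 -> Y = -0.235 ✓
  U = 0.975 -> Y = 0.952 ✓
  U = 3.5 -> Y = 12.25 ✓
All samples match this transformation.

(b) sign(U)*U²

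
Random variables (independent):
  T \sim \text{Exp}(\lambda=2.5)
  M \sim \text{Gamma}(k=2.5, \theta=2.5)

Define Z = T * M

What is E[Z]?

For independent RVs: E[XY] = E[X]*E[Y]
E[T] = 0.4
E[M] = 6.25
E[Z] = 0.4 * 6.25 = 2.5

2.5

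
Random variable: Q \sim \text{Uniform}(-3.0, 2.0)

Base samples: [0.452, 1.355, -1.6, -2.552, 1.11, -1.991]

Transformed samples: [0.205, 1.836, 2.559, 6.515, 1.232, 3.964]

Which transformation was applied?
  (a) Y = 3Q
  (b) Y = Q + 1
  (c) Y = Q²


Checking option (c) Y = Q²:
  Q = 0.452 -> Y = 0.205 ✓
  Q = 1.355 -> Y = 1.836 ✓
  Q = -1.6 -> Y = 2.559 ✓
All samples match this transformation.

(c) Q²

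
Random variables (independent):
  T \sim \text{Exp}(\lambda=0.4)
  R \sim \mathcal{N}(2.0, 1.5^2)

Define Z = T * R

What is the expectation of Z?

For independent RVs: E[XY] = E[X]*E[Y]
E[T] = 2.5
E[R] = 2
E[Z] = 2.5 * 2 = 5

5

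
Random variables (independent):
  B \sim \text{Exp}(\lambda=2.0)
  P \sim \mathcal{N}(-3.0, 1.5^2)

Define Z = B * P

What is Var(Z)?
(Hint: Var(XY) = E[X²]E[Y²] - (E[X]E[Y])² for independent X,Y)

Var(XY) = E[X²]E[Y²] - (E[X]E[Y])²
E[B] = 0.5, Var(B) = 0.25
E[P] = -3, Var(P) = 2.25
E[B²] = 0.25 + 0.5² = 0.5
E[P²] = 2.25 + (-3)² = 11.25
Var(Z) = 0.5*11.25 - (0.5*(-3))²
= 5.625 - 2.25 = 3.375

3.375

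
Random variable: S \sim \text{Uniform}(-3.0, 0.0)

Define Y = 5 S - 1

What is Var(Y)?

For Y = aS + b: Var(Y) = a² * Var(S)
Var(S) = (0 + 3)^2/12 = 0.75
Var(Y) = 5² * 0.75 = 25 * 0.75 = 18.75

18.75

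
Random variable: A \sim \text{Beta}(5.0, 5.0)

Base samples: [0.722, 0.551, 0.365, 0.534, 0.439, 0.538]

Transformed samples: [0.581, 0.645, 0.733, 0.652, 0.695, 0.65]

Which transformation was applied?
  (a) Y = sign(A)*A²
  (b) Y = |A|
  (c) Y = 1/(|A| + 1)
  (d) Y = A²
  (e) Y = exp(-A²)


Checking option (c) Y = 1/(|A| + 1):
  A = 0.722 -> Y = 0.581 ✓
  A = 0.551 -> Y = 0.645 ✓
  A = 0.365 -> Y = 0.733 ✓
All samples match this transformation.

(c) 1/(|A| + 1)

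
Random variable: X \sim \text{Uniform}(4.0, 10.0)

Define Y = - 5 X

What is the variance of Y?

For Y = aX + b: Var(Y) = a² * Var(X)
Var(X) = (10 - 4)^2/12 = 3
Var(Y) = (-5)² * 3 = 25 * 3 = 75

75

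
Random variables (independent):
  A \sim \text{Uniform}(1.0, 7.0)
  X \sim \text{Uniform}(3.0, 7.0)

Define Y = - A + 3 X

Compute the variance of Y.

For independent RVs: Var(aX + bY) = a²Var(X) + b²Var(Y)
Var(A) = 3
Var(X) = 1.3333333
Var(Y) = (-1)²*3 + 3²*1.3333333
= 1*3 + 9*1.3333333 = 15

15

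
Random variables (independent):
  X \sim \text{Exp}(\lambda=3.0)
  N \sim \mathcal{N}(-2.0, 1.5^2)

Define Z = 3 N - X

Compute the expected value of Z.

E[Z] = -1*E[X] + 3*E[N]
E[X] = 0.33333333
E[N] = -2
E[Z] = -1*0.33333333 + 3*(-2) = -6.3333333

-6.3333333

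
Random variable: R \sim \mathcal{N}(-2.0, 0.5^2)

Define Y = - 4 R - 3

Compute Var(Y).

For Y = aR + b: Var(Y) = a² * Var(R)
Var(R) = 0.5^2 = 0.25
Var(Y) = (-4)² * 0.25 = 16 * 0.25 = 4

4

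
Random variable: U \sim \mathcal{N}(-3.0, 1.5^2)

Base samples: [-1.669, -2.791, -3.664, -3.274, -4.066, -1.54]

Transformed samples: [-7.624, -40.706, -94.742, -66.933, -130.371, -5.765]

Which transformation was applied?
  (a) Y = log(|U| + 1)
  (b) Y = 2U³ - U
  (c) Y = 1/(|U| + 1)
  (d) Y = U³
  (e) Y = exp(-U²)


Checking option (b) Y = 2U³ - U:
  U = -1.669 -> Y = -7.624 ✓
  U = -2.791 -> Y = -40.706 ✓
  U = -3.664 -> Y = -94.742 ✓
All samples match this transformation.

(b) 2U³ - U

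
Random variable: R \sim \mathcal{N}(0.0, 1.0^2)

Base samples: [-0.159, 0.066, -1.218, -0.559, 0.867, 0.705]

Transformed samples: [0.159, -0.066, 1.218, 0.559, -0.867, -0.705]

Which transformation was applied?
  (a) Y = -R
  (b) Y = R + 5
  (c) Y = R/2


Checking option (a) Y = -R:
  R = -0.159 -> Y = 0.159 ✓
  R = 0.066 -> Y = -0.066 ✓
  R = -1.218 -> Y = 1.218 ✓
All samples match this transformation.

(a) -R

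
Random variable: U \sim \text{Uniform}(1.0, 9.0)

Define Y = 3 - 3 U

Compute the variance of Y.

For Y = aU + b: Var(Y) = a² * Var(U)
Var(U) = (9 - 1)^2/12 = 5.3333333
Var(Y) = (-3)² * 5.3333333 = 9 * 5.3333333 = 48

48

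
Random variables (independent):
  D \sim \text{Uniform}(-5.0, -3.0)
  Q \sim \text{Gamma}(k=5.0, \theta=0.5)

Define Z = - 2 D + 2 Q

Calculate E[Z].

E[Z] = -2*E[D] + 2*E[Q]
E[D] = -4
E[Q] = 2.5
E[Z] = -2*(-4) + 2*2.5 = 13

13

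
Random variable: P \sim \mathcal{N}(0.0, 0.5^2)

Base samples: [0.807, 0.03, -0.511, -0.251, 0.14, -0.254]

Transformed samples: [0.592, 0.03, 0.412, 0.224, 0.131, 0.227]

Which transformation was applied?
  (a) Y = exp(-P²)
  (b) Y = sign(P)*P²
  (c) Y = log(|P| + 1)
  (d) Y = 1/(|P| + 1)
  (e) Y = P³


Checking option (c) Y = log(|P| + 1):
  P = 0.807 -> Y = 0.592 ✓
  P = 0.03 -> Y = 0.03 ✓
  P = -0.511 -> Y = 0.412 ✓
All samples match this transformation.

(c) log(|P| + 1)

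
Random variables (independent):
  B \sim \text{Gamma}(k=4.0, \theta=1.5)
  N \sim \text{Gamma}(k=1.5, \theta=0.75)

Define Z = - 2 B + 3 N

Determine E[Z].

E[Z] = -2*E[B] + 3*E[N]
E[B] = 6
E[N] = 1.125
E[Z] = -2*6 + 3*1.125 = -8.625

-8.625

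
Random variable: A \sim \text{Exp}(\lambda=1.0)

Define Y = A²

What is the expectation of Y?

Using E[X²] = Var(X) + (E[X])²:
E[A] = 1
Var(A) = 1/1.0^2 = 1
E[A²] = 1 + 1² = 1 + 1 = 2

2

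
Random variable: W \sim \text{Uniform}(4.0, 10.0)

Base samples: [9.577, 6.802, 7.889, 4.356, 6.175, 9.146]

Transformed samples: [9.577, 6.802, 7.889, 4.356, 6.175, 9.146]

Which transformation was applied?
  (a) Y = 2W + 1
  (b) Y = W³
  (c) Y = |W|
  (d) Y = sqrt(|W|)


Checking option (c) Y = |W|:
  W = 9.577 -> Y = 9.577 ✓
  W = 6.802 -> Y = 6.802 ✓
  W = 7.889 -> Y = 7.889 ✓
All samples match this transformation.

(c) |W|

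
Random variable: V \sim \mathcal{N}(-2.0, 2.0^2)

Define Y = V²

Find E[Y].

Using E[X²] = Var(X) + (E[X])²:
E[V] = -2
Var(V) = 2.0^2 = 4
E[V²] = 4 + (-2)² = 4 + 4 = 8

8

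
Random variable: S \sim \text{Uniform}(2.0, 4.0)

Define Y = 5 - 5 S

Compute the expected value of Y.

For Y = -5S + 5:
E[Y] = -5 * E[S] + 5
E[S] = (2 + 4)/2 = 3
E[Y] = -5 * 3 + 5 = -10

-10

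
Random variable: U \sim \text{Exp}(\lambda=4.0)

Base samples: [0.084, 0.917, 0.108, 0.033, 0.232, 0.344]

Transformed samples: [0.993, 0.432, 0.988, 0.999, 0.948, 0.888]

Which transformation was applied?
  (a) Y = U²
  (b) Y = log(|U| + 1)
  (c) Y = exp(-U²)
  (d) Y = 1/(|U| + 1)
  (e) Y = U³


Checking option (c) Y = exp(-U²):
  U = 0.084 -> Y = 0.993 ✓
  U = 0.917 -> Y = 0.432 ✓
  U = 0.108 -> Y = 0.988 ✓
All samples match this transformation.

(c) exp(-U²)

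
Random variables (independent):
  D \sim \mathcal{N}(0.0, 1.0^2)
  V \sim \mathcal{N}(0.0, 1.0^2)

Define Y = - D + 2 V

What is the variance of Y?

For independent RVs: Var(aX + bY) = a²Var(X) + b²Var(Y)
Var(D) = 1
Var(V) = 1
Var(Y) = (-1)²*1 + 2²*1
= 1*1 + 4*1 = 5

5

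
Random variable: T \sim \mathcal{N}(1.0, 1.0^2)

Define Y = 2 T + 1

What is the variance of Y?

For Y = aT + b: Var(Y) = a² * Var(T)
Var(T) = 1.0^2 = 1
Var(Y) = 2² * 1 = 4 * 1 = 4

4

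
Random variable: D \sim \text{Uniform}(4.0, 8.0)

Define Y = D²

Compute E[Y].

Using E[X²] = Var(X) + (E[X])²:
E[D] = 6
Var(D) = (8 - 4)^2/12 = 1.3333333
E[D²] = 1.3333333 + 6² = 1.3333333 + 36 = 37.333333

37.333333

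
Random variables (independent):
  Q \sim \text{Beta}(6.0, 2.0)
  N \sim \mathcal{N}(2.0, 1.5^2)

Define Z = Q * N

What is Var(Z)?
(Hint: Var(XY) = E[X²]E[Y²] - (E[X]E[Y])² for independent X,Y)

Var(XY) = E[X²]E[Y²] - (E[X]E[Y])²
E[Q] = 0.75, Var(Q) = 0.020833333
E[N] = 2, Var(N) = 2.25
E[Q²] = 0.020833333 + 0.75² = 0.58333333
E[N²] = 2.25 + 2² = 6.25
Var(Z) = 0.58333333*6.25 - (0.75*2)²
= 3.6458333 - 2.25 = 1.3958333

1.3958333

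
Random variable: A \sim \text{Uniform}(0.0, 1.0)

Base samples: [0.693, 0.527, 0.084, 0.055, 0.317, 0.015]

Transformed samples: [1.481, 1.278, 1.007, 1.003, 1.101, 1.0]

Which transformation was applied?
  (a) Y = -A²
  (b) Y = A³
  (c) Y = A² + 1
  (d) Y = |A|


Checking option (c) Y = A² + 1:
  A = 0.693 -> Y = 1.481 ✓
  A = 0.527 -> Y = 1.278 ✓
  A = 0.084 -> Y = 1.007 ✓
All samples match this transformation.

(c) A² + 1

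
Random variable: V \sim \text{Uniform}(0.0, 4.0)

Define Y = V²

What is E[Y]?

E[V²] = Var(V) + (E[V])² = 1.3333333 + 4 = 5.3333333

5.3333333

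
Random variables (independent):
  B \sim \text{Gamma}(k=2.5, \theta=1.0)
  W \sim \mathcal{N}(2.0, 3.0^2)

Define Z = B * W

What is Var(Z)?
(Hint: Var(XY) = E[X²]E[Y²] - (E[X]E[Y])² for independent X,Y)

Var(XY) = E[X²]E[Y²] - (E[X]E[Y])²
E[B] = 2.5, Var(B) = 2.5
E[W] = 2, Var(W) = 9
E[B²] = 2.5 + 2.5² = 8.75
E[W²] = 9 + 2² = 13
Var(Z) = 8.75*13 - (2.5*2)²
= 113.75 - 25 = 88.75

88.75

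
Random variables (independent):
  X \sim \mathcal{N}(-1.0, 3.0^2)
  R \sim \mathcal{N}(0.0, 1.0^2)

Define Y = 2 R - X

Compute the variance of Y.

For independent RVs: Var(aX + bY) = a²Var(X) + b²Var(Y)
Var(X) = 9
Var(R) = 1
Var(Y) = (-1)²*9 + 2²*1
= 1*9 + 4*1 = 13

13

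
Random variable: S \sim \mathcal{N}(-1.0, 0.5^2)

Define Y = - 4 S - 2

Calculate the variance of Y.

For Y = aS + b: Var(Y) = a² * Var(S)
Var(S) = 0.5^2 = 0.25
Var(Y) = (-4)² * 0.25 = 16 * 0.25 = 4

4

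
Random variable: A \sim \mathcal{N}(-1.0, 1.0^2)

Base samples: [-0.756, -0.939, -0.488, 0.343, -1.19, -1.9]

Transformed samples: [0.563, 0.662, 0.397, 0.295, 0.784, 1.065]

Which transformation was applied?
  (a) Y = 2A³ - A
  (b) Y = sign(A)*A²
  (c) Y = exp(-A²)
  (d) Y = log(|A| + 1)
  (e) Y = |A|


Checking option (d) Y = log(|A| + 1):
  A = -0.756 -> Y = 0.563 ✓
  A = -0.939 -> Y = 0.662 ✓
  A = -0.488 -> Y = 0.397 ✓
All samples match this transformation.

(d) log(|A| + 1)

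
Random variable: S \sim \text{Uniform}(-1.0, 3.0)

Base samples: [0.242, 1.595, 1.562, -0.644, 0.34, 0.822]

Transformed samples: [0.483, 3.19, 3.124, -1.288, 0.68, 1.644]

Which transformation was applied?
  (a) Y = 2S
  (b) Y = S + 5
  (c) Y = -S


Checking option (a) Y = 2S:
  S = 0.242 -> Y = 0.483 ✓
  S = 1.595 -> Y = 3.19 ✓
  S = 1.562 -> Y = 3.124 ✓
All samples match this transformation.

(a) 2S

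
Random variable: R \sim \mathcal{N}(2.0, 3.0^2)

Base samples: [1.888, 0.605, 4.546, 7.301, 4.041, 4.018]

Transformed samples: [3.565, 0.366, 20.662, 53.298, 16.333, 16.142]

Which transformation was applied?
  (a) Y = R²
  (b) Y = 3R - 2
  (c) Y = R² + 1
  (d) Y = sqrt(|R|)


Checking option (a) Y = R²:
  R = 1.888 -> Y = 3.565 ✓
  R = 0.605 -> Y = 0.366 ✓
  R = 4.546 -> Y = 20.662 ✓
All samples match this transformation.

(a) R²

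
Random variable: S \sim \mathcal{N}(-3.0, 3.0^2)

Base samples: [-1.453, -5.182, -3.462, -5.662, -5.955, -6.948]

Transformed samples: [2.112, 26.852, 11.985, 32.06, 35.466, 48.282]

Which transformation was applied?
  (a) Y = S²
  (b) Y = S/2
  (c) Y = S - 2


Checking option (a) Y = S²:
  S = -1.453 -> Y = 2.112 ✓
  S = -5.182 -> Y = 26.852 ✓
  S = -3.462 -> Y = 11.985 ✓
All samples match this transformation.

(a) S²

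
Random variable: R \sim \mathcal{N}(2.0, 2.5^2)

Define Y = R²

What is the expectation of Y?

E[R²] = Var(R) + (E[R])² = 6.25 + 4 = 10.25

10.25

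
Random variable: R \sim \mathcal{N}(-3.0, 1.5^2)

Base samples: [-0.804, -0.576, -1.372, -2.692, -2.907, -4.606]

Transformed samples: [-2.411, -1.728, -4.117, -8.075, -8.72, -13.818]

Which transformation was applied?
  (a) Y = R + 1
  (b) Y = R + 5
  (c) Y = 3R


Checking option (c) Y = 3R:
  R = -0.804 -> Y = -2.411 ✓
  R = -0.576 -> Y = -1.728 ✓
  R = -1.372 -> Y = -4.117 ✓
All samples match this transformation.

(c) 3R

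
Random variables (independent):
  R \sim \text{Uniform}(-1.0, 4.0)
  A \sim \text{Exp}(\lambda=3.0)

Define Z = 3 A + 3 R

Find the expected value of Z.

E[Z] = 3*E[R] + 3*E[A]
E[R] = 1.5
E[A] = 0.33333333
E[Z] = 3*1.5 + 3*0.33333333 = 5.5

5.5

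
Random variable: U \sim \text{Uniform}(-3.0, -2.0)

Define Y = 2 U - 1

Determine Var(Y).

For Y = aU + b: Var(Y) = a² * Var(U)
Var(U) = (-2 + 3)^2/12 = 0.083333333
Var(Y) = 2² * 0.083333333 = 4 * 0.083333333 = 0.33333333

0.33333333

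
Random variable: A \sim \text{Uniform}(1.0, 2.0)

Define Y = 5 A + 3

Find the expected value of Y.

For Y = 5A + 3:
E[Y] = 5 * E[A] + 3
E[A] = (1 + 2)/2 = 1.5
E[Y] = 5 * 1.5 + 3 = 10.5

10.5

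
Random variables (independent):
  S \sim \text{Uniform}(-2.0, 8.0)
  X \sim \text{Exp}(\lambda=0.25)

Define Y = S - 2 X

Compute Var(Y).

For independent RVs: Var(aX + bY) = a²Var(X) + b²Var(Y)
Var(S) = 8.3333333
Var(X) = 16
Var(Y) = 1²*8.3333333 + (-2)²*16
= 1*8.3333333 + 4*16 = 72.333333

72.333333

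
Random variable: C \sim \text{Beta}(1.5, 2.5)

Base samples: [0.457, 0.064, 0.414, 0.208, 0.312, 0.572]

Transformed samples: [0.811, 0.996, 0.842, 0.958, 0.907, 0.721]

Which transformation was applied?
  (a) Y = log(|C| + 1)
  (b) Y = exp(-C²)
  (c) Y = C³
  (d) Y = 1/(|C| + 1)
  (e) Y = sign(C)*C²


Checking option (b) Y = exp(-C²):
  C = 0.457 -> Y = 0.811 ✓
  C = 0.064 -> Y = 0.996 ✓
  C = 0.414 -> Y = 0.842 ✓
All samples match this transformation.

(b) exp(-C²)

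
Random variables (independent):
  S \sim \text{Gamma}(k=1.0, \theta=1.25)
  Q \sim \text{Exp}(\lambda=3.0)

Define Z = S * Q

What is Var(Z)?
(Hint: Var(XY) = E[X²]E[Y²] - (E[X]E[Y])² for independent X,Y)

Var(XY) = E[X²]E[Y²] - (E[X]E[Y])²
E[S] = 1.25, Var(S) = 1.5625
E[Q] = 0.33333333, Var(Q) = 0.11111111
E[S²] = 1.5625 + 1.25² = 3.125
E[Q²] = 0.11111111 + 0.33333333² = 0.22222222
Var(Z) = 3.125*0.22222222 - (1.25*0.33333333)²
= 0.69444444 - 0.17361111 = 0.52083333

0.52083333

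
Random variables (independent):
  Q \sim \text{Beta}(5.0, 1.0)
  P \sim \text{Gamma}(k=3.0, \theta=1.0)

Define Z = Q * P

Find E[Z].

For independent RVs: E[XY] = E[X]*E[Y]
E[Q] = 0.83333333
E[P] = 3
E[Z] = 0.83333333 * 3 = 2.5

2.5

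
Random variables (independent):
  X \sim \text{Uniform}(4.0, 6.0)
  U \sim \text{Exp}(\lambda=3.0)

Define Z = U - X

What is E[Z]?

E[Z] = -1*E[X] + 1*E[U]
E[X] = 5
E[U] = 0.33333333
E[Z] = -1*5 + 1*0.33333333 = -4.6666667

-4.6666667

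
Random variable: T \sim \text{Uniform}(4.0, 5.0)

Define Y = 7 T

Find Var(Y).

For Y = aT + b: Var(Y) = a² * Var(T)
Var(T) = (5 - 4)^2/12 = 0.083333333
Var(Y) = 7² * 0.083333333 = 49 * 0.083333333 = 4.0833333

4.0833333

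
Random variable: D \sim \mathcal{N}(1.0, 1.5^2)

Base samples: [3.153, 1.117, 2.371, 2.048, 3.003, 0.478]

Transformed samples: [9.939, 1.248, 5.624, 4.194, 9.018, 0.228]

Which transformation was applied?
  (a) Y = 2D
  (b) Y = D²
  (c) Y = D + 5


Checking option (b) Y = D²:
  D = 3.153 -> Y = 9.939 ✓
  D = 1.117 -> Y = 1.248 ✓
  D = 2.371 -> Y = 5.624 ✓
All samples match this transformation.

(b) D²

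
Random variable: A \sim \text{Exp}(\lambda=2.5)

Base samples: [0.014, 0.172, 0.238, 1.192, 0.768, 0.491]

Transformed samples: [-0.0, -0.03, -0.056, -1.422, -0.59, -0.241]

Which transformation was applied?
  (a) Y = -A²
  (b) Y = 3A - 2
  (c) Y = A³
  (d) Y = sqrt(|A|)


Checking option (a) Y = -A²:
  A = 0.014 -> Y = -0.0 ✓
  A = 0.172 -> Y = -0.03 ✓
  A = 0.238 -> Y = -0.056 ✓
All samples match this transformation.

(a) -A²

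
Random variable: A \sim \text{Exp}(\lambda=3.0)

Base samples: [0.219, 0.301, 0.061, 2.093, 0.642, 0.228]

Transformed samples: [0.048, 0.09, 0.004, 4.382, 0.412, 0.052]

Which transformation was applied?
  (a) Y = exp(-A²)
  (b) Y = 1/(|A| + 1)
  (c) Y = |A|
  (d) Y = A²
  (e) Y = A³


Checking option (d) Y = A²:
  A = 0.219 -> Y = 0.048 ✓
  A = 0.301 -> Y = 0.09 ✓
  A = 0.061 -> Y = 0.004 ✓
All samples match this transformation.

(d) A²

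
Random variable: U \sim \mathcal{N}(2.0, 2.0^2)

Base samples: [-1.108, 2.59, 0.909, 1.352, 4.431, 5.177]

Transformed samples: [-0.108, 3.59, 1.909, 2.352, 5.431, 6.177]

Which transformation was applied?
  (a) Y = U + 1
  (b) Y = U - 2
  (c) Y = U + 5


Checking option (a) Y = U + 1:
  U = -1.108 -> Y = -0.108 ✓
  U = 2.59 -> Y = 3.59 ✓
  U = 0.909 -> Y = 1.909 ✓
All samples match this transformation.

(a) U + 1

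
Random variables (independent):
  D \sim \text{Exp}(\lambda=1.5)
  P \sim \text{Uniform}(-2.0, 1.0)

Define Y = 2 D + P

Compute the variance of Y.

For independent RVs: Var(aX + bY) = a²Var(X) + b²Var(Y)
Var(D) = 0.44444444
Var(P) = 0.75
Var(Y) = 2²*0.44444444 + 1²*0.75
= 4*0.44444444 + 1*0.75 = 2.5277778

2.5277778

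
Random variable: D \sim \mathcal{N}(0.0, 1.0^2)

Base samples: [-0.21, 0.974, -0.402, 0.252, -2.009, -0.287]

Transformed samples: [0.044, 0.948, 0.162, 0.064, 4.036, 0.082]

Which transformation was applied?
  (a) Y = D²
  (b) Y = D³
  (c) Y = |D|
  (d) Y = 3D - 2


Checking option (a) Y = D²:
  D = -0.21 -> Y = 0.044 ✓
  D = 0.974 -> Y = 0.948 ✓
  D = -0.402 -> Y = 0.162 ✓
All samples match this transformation.

(a) D²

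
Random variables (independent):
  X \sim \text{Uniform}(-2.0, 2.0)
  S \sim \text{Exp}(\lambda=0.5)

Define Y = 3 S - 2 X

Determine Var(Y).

For independent RVs: Var(aX + bY) = a²Var(X) + b²Var(Y)
Var(X) = 1.3333333
Var(S) = 4
Var(Y) = (-2)²*1.3333333 + 3²*4
= 4*1.3333333 + 9*4 = 41.333333

41.333333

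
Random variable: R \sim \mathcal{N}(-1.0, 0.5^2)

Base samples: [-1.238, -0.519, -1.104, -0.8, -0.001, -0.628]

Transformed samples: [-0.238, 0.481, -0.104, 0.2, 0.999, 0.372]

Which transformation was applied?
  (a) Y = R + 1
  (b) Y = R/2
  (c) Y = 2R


Checking option (a) Y = R + 1:
  R = -1.238 -> Y = -0.238 ✓
  R = -0.519 -> Y = 0.481 ✓
  R = -1.104 -> Y = -0.104 ✓
All samples match this transformation.

(a) R + 1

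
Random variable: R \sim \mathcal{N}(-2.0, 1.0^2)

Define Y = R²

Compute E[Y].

E[R²] = Var(R) + (E[R])² = 1 + 4 = 5

5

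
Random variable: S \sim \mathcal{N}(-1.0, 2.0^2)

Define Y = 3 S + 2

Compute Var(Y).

For Y = aS + b: Var(Y) = a² * Var(S)
Var(S) = 2.0^2 = 4
Var(Y) = 3² * 4 = 9 * 4 = 36

36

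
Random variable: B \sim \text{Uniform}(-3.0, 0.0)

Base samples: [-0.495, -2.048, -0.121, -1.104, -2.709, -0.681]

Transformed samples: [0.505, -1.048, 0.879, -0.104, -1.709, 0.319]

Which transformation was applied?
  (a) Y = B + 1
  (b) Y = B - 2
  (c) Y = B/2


Checking option (a) Y = B + 1:
  B = -0.495 -> Y = 0.505 ✓
  B = -2.048 -> Y = -1.048 ✓
  B = -0.121 -> Y = 0.879 ✓
All samples match this transformation.

(a) B + 1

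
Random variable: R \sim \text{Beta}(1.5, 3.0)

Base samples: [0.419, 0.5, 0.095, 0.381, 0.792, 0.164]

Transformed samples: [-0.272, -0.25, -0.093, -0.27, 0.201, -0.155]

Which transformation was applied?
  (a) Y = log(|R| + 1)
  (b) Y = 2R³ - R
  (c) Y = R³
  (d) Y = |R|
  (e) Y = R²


Checking option (b) Y = 2R³ - R:
  R = 0.419 -> Y = -0.272 ✓
  R = 0.5 -> Y = -0.25 ✓
  R = 0.095 -> Y = -0.093 ✓
All samples match this transformation.

(b) 2R³ - R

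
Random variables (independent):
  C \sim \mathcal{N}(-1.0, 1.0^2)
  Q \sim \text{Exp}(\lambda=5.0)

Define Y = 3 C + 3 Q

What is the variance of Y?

For independent RVs: Var(aX + bY) = a²Var(X) + b²Var(Y)
Var(C) = 1
Var(Q) = 0.04
Var(Y) = 3²*1 + 3²*0.04
= 9*1 + 9*0.04 = 9.36

9.36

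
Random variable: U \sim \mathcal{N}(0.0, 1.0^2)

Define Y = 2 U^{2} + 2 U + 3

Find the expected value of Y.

E[Y] = 2*E[U²] + 2*E[U] + 3
E[U] = 0
E[U²] = Var(U) + (E[U])² = 1 + 0 = 1
E[Y] = 2*1 + 2*0 + 3 = 5

5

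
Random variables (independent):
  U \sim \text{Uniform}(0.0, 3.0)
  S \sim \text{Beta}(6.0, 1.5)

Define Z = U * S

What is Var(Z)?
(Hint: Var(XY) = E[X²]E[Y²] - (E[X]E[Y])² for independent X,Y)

Var(XY) = E[X²]E[Y²] - (E[X]E[Y])²
E[U] = 1.5, Var(U) = 0.75
E[S] = 0.8, Var(S) = 0.018823529
E[U²] = 0.75 + 1.5² = 3
E[S²] = 0.018823529 + 0.8² = 0.65882353
Var(Z) = 3*0.65882353 - (1.5*0.8)²
= 1.9764706 - 1.44 = 0.53647059

0.53647059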